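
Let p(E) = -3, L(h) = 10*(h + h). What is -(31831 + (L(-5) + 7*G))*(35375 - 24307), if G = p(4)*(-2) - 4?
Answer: -351353660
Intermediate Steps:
L(h) = 20*h (L(h) = 10*(2*h) = 20*h)
G = 2 (G = -3*(-2) - 4 = 6 - 4 = 2)
-(31831 + (L(-5) + 7*G))*(35375 - 24307) = -(31831 + (20*(-5) + 7*2))*(35375 - 24307) = -(31831 + (-100 + 14))*11068 = -(31831 - 86)*11068 = -31745*11068 = -1*351353660 = -351353660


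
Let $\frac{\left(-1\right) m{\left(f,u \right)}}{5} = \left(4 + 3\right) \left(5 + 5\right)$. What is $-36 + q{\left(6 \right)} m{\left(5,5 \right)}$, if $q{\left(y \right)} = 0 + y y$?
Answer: $-12636$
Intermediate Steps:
$m{\left(f,u \right)} = -350$ ($m{\left(f,u \right)} = - 5 \left(4 + 3\right) \left(5 + 5\right) = - 5 \cdot 7 \cdot 10 = \left(-5\right) 70 = -350$)
$q{\left(y \right)} = y^{2}$ ($q{\left(y \right)} = 0 + y^{2} = y^{2}$)
$-36 + q{\left(6 \right)} m{\left(5,5 \right)} = -36 + 6^{2} \left(-350\right) = -36 + 36 \left(-350\right) = -36 - 12600 = -12636$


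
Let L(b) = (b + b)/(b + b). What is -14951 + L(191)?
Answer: -14950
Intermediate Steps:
L(b) = 1 (L(b) = (2*b)/((2*b)) = (2*b)*(1/(2*b)) = 1)
-14951 + L(191) = -14951 + 1 = -14950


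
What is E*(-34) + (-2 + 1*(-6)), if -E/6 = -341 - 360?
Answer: -143012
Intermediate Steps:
E = 4206 (E = -6*(-341 - 360) = -6*(-701) = 4206)
E*(-34) + (-2 + 1*(-6)) = 4206*(-34) + (-2 + 1*(-6)) = -143004 + (-2 - 6) = -143004 - 8 = -143012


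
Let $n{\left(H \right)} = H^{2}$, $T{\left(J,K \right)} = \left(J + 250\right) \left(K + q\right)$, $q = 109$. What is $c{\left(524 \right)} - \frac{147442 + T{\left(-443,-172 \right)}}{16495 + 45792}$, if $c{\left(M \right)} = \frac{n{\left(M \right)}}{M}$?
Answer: $\frac{32478787}{62287} \approx 521.44$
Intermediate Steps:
$T{\left(J,K \right)} = \left(109 + K\right) \left(250 + J\right)$ ($T{\left(J,K \right)} = \left(J + 250\right) \left(K + 109\right) = \left(250 + J\right) \left(109 + K\right) = \left(109 + K\right) \left(250 + J\right)$)
$c{\left(M \right)} = M$ ($c{\left(M \right)} = \frac{M^{2}}{M} = M$)
$c{\left(524 \right)} - \frac{147442 + T{\left(-443,-172 \right)}}{16495 + 45792} = 524 - \frac{147442 + \left(27250 + 109 \left(-443\right) + 250 \left(-172\right) - -76196\right)}{16495 + 45792} = 524 - \frac{147442 + \left(27250 - 48287 - 43000 + 76196\right)}{62287} = 524 - \left(147442 + 12159\right) \frac{1}{62287} = 524 - 159601 \cdot \frac{1}{62287} = 524 - \frac{159601}{62287} = \frac{32478787}{62287}$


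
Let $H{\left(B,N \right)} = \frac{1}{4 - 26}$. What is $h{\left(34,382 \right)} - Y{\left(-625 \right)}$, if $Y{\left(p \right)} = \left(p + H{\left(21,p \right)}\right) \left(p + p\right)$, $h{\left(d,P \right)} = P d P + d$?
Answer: $\frac{45981575}{11} \approx 4.1801 \cdot 10^{6}$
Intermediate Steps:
$h{\left(d,P \right)} = d + d P^{2}$ ($h{\left(d,P \right)} = d P^{2} + d = d + d P^{2}$)
$H{\left(B,N \right)} = - \frac{1}{22}$ ($H{\left(B,N \right)} = \frac{1}{-22} = - \frac{1}{22}$)
$Y{\left(p \right)} = 2 p \left(- \frac{1}{22} + p\right)$ ($Y{\left(p \right)} = \left(p - \frac{1}{22}\right) \left(p + p\right) = \left(- \frac{1}{22} + p\right) 2 p = 2 p \left(- \frac{1}{22} + p\right)$)
$h{\left(34,382 \right)} - Y{\left(-625 \right)} = 34 \left(1 + 382^{2}\right) - \frac{1}{11} \left(-625\right) \left(-1 + 22 \left(-625\right)\right) = 34 \left(1 + 145924\right) - \frac{1}{11} \left(-625\right) \left(-1 - 13750\right) = 34 \cdot 145925 - \frac{1}{11} \left(-625\right) \left(-13751\right) = 4961450 - \frac{8594375}{11} = \frac{45981575}{11}$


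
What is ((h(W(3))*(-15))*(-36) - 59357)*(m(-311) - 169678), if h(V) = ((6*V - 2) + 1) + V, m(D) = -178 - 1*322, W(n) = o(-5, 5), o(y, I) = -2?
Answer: 11479697346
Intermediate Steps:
W(n) = -2
m(D) = -500 (m(D) = -178 - 322 = -500)
h(V) = -1 + 7*V (h(V) = ((-2 + 6*V) + 1) + V = (-1 + 6*V) + V = -1 + 7*V)
((h(W(3))*(-15))*(-36) - 59357)*(m(-311) - 169678) = (((-1 + 7*(-2))*(-15))*(-36) - 59357)*(-500 - 169678) = (((-1 - 14)*(-15))*(-36) - 59357)*(-170178) = (-15*(-15)*(-36) - 59357)*(-170178) = (225*(-36) - 59357)*(-170178) = (-8100 - 59357)*(-170178) = -67457*(-170178) = 11479697346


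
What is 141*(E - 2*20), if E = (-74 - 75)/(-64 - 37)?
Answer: -548631/101 ≈ -5432.0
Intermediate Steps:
E = 149/101 (E = -149/(-101) = -149*(-1/101) = 149/101 ≈ 1.4752)
141*(E - 2*20) = 141*(149/101 - 2*20) = 141*(149/101 - 40) = 141*(-3891/101) = -548631/101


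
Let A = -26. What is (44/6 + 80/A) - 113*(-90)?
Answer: 396796/39 ≈ 10174.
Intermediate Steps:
(44/6 + 80/A) - 113*(-90) = (44/6 + 80/(-26)) - 113*(-90) = (44*(⅙) + 80*(-1/26)) + 10170 = (22/3 - 40/13) + 10170 = 166/39 + 10170 = 396796/39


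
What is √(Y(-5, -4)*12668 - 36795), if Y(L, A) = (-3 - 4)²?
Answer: √583937 ≈ 764.16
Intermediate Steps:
Y(L, A) = 49 (Y(L, A) = (-7)² = 49)
√(Y(-5, -4)*12668 - 36795) = √(49*12668 - 36795) = √(620732 - 36795) = √583937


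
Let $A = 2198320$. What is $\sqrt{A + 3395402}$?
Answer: $\sqrt{5593722} \approx 2365.1$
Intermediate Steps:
$\sqrt{A + 3395402} = \sqrt{2198320 + 3395402} = \sqrt{5593722}$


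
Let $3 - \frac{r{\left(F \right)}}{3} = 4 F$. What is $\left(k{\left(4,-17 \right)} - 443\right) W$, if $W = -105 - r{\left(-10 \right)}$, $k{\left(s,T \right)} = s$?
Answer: $102726$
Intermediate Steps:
$r{\left(F \right)} = 9 - 12 F$ ($r{\left(F \right)} = 9 - 3 \cdot 4 F = 9 - 12 F$)
$W = -234$ ($W = -105 - \left(9 - -120\right) = -105 - \left(9 + 120\right) = -105 - 129 = -234$)
$\left(k{\left(4,-17 \right)} - 443\right) W = \left(4 - 443\right) \left(-234\right) = \left(-439\right) \left(-234\right) = 102726$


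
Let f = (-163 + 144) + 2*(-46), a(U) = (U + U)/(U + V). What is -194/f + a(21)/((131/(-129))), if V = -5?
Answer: -97387/116328 ≈ -0.83718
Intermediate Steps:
a(U) = 2*U/(-5 + U) (a(U) = (U + U)/(U - 5) = (2*U)/(-5 + U) = 2*U/(-5 + U))
f = -111 (f = -19 - 92 = -111)
-194/f + a(21)/((131/(-129))) = -194/(-111) + (2*21/(-5 + 21))/((131/(-129))) = -194*(-1/111) + (2*21/16)/((131*(-1/129))) = 194/111 + (2*21*(1/16))/(-131/129) = 194/111 + (21/8)*(-129/131) = 194/111 - 2709/1048 = -97387/116328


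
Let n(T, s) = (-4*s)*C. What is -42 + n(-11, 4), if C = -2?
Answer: -10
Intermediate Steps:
n(T, s) = 8*s (n(T, s) = -4*s*(-2) = 8*s)
-42 + n(-11, 4) = -42 + 8*4 = -42 + 32 = -10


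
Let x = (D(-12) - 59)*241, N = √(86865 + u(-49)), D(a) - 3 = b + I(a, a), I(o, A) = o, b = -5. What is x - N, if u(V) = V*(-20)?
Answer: -17593 - √87845 ≈ -17889.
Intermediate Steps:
u(V) = -20*V
D(a) = -2 + a (D(a) = 3 + (-5 + a) = -2 + a)
N = √87845 (N = √(86865 - 20*(-49)) = √(86865 + 980) = √87845 ≈ 296.39)
x = -17593 (x = ((-2 - 12) - 59)*241 = (-14 - 59)*241 = -73*241 = -17593)
x - N = -17593 - √87845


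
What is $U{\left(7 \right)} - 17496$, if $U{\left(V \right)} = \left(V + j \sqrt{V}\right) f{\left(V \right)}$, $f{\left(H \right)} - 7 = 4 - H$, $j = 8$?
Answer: $-17468 + 32 \sqrt{7} \approx -17383.0$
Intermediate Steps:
$f{\left(H \right)} = 11 - H$ ($f{\left(H \right)} = 7 - \left(-4 + H\right) = 11 - H$)
$U{\left(V \right)} = \left(11 - V\right) \left(V + 8 \sqrt{V}\right)$ ($U{\left(V \right)} = \left(V + 8 \sqrt{V}\right) \left(11 - V\right) = \left(11 - V\right) \left(V + 8 \sqrt{V}\right)$)
$U{\left(7 \right)} - 17496 = - \left(-11 + 7\right) \left(7 + 8 \sqrt{7}\right) - 17496 = \left(-1\right) \left(-4\right) \left(7 + 8 \sqrt{7}\right) - 17496 = \left(28 + 32 \sqrt{7}\right) - 17496 = -17468 + 32 \sqrt{7}$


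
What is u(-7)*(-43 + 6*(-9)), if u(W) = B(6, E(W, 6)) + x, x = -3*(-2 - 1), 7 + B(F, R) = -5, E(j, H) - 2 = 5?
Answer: 291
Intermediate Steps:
E(j, H) = 7 (E(j, H) = 2 + 5 = 7)
B(F, R) = -12 (B(F, R) = -7 - 5 = -12)
x = 9 (x = -3*(-3) = 9)
u(W) = -3 (u(W) = -12 + 9 = -3)
u(-7)*(-43 + 6*(-9)) = -3*(-43 + 6*(-9)) = -3*(-43 - 54) = -3*(-97) = 291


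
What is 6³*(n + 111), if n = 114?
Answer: 48600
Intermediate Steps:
6³*(n + 111) = 6³*(114 + 111) = 216*225 = 48600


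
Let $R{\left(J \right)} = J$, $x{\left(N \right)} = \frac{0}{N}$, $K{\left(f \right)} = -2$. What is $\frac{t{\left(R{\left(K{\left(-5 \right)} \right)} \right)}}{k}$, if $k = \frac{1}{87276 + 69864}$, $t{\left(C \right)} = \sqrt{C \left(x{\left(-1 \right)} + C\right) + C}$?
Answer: $157140 \sqrt{2} \approx 2.2223 \cdot 10^{5}$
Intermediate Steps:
$x{\left(N \right)} = 0$
$t{\left(C \right)} = \sqrt{C + C^{2}}$ ($t{\left(C \right)} = \sqrt{C \left(0 + C\right) + C} = \sqrt{C C + C} = \sqrt{C^{2} + C} = \sqrt{C + C^{2}}$)
$k = \frac{1}{157140} \approx 6.3637 \cdot 10^{-6}$
$\frac{t{\left(R{\left(K{\left(-5 \right)} \right)} \right)}}{k} = \sqrt{- 2 \left(1 - 2\right)} \frac{1}{\frac{1}{157140}} = \sqrt{\left(-2\right) \left(-1\right)} 157140 = \sqrt{2} \cdot 157140 = 157140 \sqrt{2}$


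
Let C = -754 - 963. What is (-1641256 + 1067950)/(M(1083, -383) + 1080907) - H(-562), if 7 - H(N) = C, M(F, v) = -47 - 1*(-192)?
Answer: -932153477/540526 ≈ -1724.5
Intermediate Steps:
M(F, v) = 145 (M(F, v) = -47 + 192 = 145)
C = -1717
H(N) = 1724 (H(N) = 7 - 1*(-1717) = 7 + 1717 = 1724)
(-1641256 + 1067950)/(M(1083, -383) + 1080907) - H(-562) = (-1641256 + 1067950)/(145 + 1080907) - 1*1724 = -573306/1081052 - 1724 = -573306*1/1081052 - 1724 = -286653/540526 - 1724 = -932153477/540526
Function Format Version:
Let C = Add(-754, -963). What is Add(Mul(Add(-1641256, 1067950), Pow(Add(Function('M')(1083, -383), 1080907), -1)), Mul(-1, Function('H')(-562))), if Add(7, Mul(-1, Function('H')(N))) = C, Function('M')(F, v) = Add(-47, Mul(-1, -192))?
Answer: Rational(-932153477, 540526) ≈ -1724.5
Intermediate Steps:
Function('M')(F, v) = 145 (Function('M')(F, v) = Add(-47, 192) = 145)
C = -1717
Function('H')(N) = 1724 (Function('H')(N) = Add(7, Mul(-1, -1717)) = Add(7, 1717) = 1724)
Add(Mul(Add(-1641256, 1067950), Pow(Add(Function('M')(1083, -383), 1080907), -1)), Mul(-1, Function('H')(-562))) = Add(Mul(Add(-1641256, 1067950), Pow(Add(145, 1080907), -1)), Mul(-1, 1724)) = Add(Mul(-573306, Pow(1081052, -1)), -1724) = Add(Mul(-573306, Rational(1, 1081052)), -1724) = Add(Rational(-286653, 540526), -1724) = Rational(-932153477, 540526)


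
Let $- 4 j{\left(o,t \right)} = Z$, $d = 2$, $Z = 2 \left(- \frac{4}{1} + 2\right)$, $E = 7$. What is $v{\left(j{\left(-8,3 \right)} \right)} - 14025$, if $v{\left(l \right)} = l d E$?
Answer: $-14011$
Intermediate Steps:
$Z = -4$ ($Z = 2 \left(\left(-4\right) 1 + 2\right) = 2 \left(-4 + 2\right) = 2 \left(-2\right) = -4$)
$j{\left(o,t \right)} = 1$ ($j{\left(o,t \right)} = \left(- \frac{1}{4}\right) \left(-4\right) = 1$)
$v{\left(l \right)} = 14 l$ ($v{\left(l \right)} = l 2 \cdot 7 = 2 l 7 = 14 l$)
$v{\left(j{\left(-8,3 \right)} \right)} - 14025 = 14 \cdot 1 - 14025 = 14 - 14025 = -14011$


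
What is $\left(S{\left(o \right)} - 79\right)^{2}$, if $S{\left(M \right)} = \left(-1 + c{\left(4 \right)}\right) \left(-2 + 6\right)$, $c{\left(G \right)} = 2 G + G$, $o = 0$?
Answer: $1225$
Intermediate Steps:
$c{\left(G \right)} = 3 G$
$S{\left(M \right)} = 44$ ($S{\left(M \right)} = \left(-1 + 3 \cdot 4\right) \left(-2 + 6\right) = \left(-1 + 12\right) 4 = 11 \cdot 4 = 44$)
$\left(S{\left(o \right)} - 79\right)^{2} = \left(44 - 79\right)^{2} = \left(-35\right)^{2} = 1225$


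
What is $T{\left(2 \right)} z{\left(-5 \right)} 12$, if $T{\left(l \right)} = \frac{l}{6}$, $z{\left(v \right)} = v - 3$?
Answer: $-32$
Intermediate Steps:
$z{\left(v \right)} = -3 + v$ ($z{\left(v \right)} = v - 3 = -3 + v$)
$T{\left(l \right)} = \frac{l}{6}$ ($T{\left(l \right)} = l \frac{1}{6} = \frac{l}{6}$)
$T{\left(2 \right)} z{\left(-5 \right)} 12 = \frac{1}{6} \cdot 2 \left(-3 - 5\right) 12 = \frac{1}{3} \left(-8\right) 12 = \left(- \frac{8}{3}\right) 12 = -32$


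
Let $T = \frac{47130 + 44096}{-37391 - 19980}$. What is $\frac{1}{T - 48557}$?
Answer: $- \frac{57371}{2785854873} \approx -2.0594 \cdot 10^{-5}$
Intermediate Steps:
$T = - \frac{91226}{57371}$ ($T = \frac{91226}{-57371} = 91226 \left(- \frac{1}{57371}\right) = - \frac{91226}{57371} \approx -1.5901$)
$\frac{1}{T - 48557} = \frac{1}{- \frac{91226}{57371} - 48557} = \frac{1}{- \frac{2785854873}{57371}} = - \frac{57371}{2785854873}$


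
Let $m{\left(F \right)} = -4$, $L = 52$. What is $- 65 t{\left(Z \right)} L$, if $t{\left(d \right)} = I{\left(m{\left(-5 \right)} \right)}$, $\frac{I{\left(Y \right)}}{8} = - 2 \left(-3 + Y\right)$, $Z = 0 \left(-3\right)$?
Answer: $-378560$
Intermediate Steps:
$Z = 0$
$I{\left(Y \right)} = 48 - 16 Y$ ($I{\left(Y \right)} = 8 \left(- 2 \left(-3 + Y\right)\right) = 8 \left(6 - 2 Y\right) = 48 - 16 Y$)
$t{\left(d \right)} = 112$ ($t{\left(d \right)} = 48 - -64 = 48 + 64 = 112$)
$- 65 t{\left(Z \right)} L = \left(-65\right) 112 \cdot 52 = \left(-7280\right) 52 = -378560$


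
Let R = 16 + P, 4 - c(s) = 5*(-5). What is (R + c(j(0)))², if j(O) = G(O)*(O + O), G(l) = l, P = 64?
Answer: 11881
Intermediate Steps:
j(O) = 2*O² (j(O) = O*(O + O) = O*(2*O) = 2*O²)
c(s) = 29 (c(s) = 4 - 5*(-5) = 4 - 1*(-25) = 4 + 25 = 29)
R = 80 (R = 16 + 64 = 80)
(R + c(j(0)))² = (80 + 29)² = 109² = 11881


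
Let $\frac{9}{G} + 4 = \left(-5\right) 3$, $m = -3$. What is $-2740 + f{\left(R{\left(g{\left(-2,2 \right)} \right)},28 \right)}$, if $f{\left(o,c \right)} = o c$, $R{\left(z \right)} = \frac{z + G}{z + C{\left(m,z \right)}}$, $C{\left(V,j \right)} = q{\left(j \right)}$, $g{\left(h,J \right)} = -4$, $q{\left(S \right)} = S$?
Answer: $- \frac{103525}{38} \approx -2724.3$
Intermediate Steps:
$G = - \frac{9}{19}$ ($G = \frac{9}{-4 - 15} = \frac{9}{-19} = 9 \left(- \frac{1}{19}\right) = - \frac{9}{19} \approx -0.47368$)
$C{\left(V,j \right)} = j$
$R{\left(z \right)} = \frac{- \frac{9}{19} + z}{2 z}$ ($R{\left(z \right)} = \frac{z - \frac{9}{19}}{z + z} = \frac{- \frac{9}{19} + z}{2 z}$)
$f{\left(o,c \right)} = c o$
$-2740 + f{\left(R{\left(g{\left(-2,2 \right)} \right)},28 \right)} = -2740 + 28 \frac{-9 + 19 \left(-4\right)}{38 \left(-4\right)} = -2740 + 28 \cdot \frac{1}{38} \left(- \frac{1}{4}\right) \left(-9 - 76\right) = -2740 + 28 \cdot \frac{1}{38} \left(- \frac{1}{4}\right) \left(-85\right) = -2740 + 28 \cdot \frac{85}{152} = -2740 + \frac{595}{38} = - \frac{103525}{38}$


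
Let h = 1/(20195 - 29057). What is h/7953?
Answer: -1/70479486 ≈ -1.4189e-8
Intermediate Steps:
h = -1/8862 (h = 1/(-8862) = -1/8862 ≈ -0.00011284)
h/7953 = -1/8862/7953 = -1/8862*1/7953 = -1/70479486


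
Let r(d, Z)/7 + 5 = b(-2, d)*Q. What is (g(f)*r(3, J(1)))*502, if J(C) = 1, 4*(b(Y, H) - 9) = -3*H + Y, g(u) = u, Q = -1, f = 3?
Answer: -237195/2 ≈ -1.1860e+5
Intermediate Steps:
b(Y, H) = 9 - 3*H/4 + Y/4 (b(Y, H) = 9 + (-3*H + Y)/4 = 9 + (Y - 3*H)/4 = 9 + (-3*H/4 + Y/4) = 9 - 3*H/4 + Y/4)
r(d, Z) = -189/2 + 21*d/4 (r(d, Z) = -35 + 7*((9 - 3*d/4 + (1/4)*(-2))*(-1)) = -35 + 7*((9 - 3*d/4 - 1/2)*(-1)) = -35 + 7*((17/2 - 3*d/4)*(-1)) = -35 + 7*(-17/2 + 3*d/4) = -35 + (-119/2 + 21*d/4) = -189/2 + 21*d/4)
(g(f)*r(3, J(1)))*502 = (3*(-189/2 + (21/4)*3))*502 = (3*(-189/2 + 63/4))*502 = (3*(-315/4))*502 = -945/4*502 = -237195/2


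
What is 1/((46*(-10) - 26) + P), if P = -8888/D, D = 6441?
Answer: -6441/3139214 ≈ -0.0020518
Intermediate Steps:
P = -8888/6441 ≈ -1.3799
1/((46*(-10) - 26) + P) = 1/((46*(-10) - 26) - 8888/6441) = 1/((-460 - 26) - 8888/6441) = 1/(-486 - 8888/6441) = 1/(-3139214/6441) = -6441/3139214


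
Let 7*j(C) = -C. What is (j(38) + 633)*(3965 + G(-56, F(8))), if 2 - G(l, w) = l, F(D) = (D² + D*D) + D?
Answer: 17673039/7 ≈ 2.5247e+6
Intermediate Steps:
F(D) = D + 2*D² (F(D) = (D² + D²) + D = 2*D² + D = D + 2*D²)
G(l, w) = 2 - l
j(C) = -C/7 (j(C) = (-C)/7 = -C/7)
(j(38) + 633)*(3965 + G(-56, F(8))) = (-⅐*38 + 633)*(3965 + (2 - 1*(-56))) = (-38/7 + 633)*(3965 + (2 + 56)) = 4393*(3965 + 58)/7 = (4393/7)*4023 = 17673039/7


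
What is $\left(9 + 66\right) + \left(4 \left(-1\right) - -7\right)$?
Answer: $78$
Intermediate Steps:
$\left(9 + 66\right) + \left(4 \left(-1\right) - -7\right) = 75 + \left(-4 + 7\right) = 75 + 3 = 78$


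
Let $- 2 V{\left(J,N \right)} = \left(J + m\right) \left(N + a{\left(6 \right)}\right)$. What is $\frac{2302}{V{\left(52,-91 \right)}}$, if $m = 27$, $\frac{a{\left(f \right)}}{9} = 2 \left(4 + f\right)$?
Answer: $- \frac{4604}{7031} \approx -0.65481$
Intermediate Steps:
$a{\left(f \right)} = 72 + 18 f$ ($a{\left(f \right)} = 9 \cdot 2 \left(4 + f\right) = 9 \left(8 + 2 f\right) = 72 + 18 f$)
$V{\left(J,N \right)} = - \frac{\left(27 + J\right) \left(180 + N\right)}{2}$ ($V{\left(J,N \right)} = - \frac{\left(J + 27\right) \left(N + \left(72 + 18 \cdot 6\right)\right)}{2} = - \frac{\left(27 + J\right) \left(N + \left(72 + 108\right)\right)}{2} = - \frac{\left(27 + J\right) \left(N + 180\right)}{2} = - \frac{\left(27 + J\right) \left(180 + N\right)}{2}$)
$\frac{2302}{V{\left(52,-91 \right)}} = \frac{2302}{-2430 - 4680 - - \frac{2457}{2} - 26 \left(-91\right)} = \frac{2302}{-2430 - 4680 + \frac{2457}{2} + 2366} = \frac{2302}{- \frac{7031}{2}} = 2302 \left(- \frac{2}{7031}\right) = - \frac{4604}{7031}$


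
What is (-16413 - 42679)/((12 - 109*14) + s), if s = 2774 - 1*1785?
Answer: 59092/525 ≈ 112.56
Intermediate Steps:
s = 989 (s = 2774 - 1785 = 989)
(-16413 - 42679)/((12 - 109*14) + s) = (-16413 - 42679)/((12 - 109*14) + 989) = -59092/((12 - 1526) + 989) = -59092/(-1514 + 989) = -59092/(-525) = -59092*(-1/525) = 59092/525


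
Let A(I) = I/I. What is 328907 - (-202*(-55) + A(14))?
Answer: 317796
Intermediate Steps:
A(I) = 1
328907 - (-202*(-55) + A(14)) = 328907 - (-202*(-55) + 1) = 328907 - (11110 + 1) = 328907 - 1*11111 = 328907 - 11111 = 317796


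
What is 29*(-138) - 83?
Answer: -4085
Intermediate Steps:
29*(-138) - 83 = -4002 - 83 = -4085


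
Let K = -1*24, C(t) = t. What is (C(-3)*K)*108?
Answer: 7776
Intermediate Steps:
K = -24
(C(-3)*K)*108 = -3*(-24)*108 = 72*108 = 7776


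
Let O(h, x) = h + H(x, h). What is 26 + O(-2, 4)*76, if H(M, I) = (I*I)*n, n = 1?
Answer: 178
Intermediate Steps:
H(M, I) = I² (H(M, I) = (I*I)*1 = I²*1 = I²)
O(h, x) = h + h²
26 + O(-2, 4)*76 = 26 - 2*(1 - 2)*76 = 26 - 2*(-1)*76 = 26 + 2*76 = 26 + 152 = 178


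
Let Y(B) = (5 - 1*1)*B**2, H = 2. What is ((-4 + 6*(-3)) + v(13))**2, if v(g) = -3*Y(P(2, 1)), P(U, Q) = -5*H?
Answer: 1493284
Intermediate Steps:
P(U, Q) = -10 (P(U, Q) = -5*2 = -10)
Y(B) = 4*B**2 (Y(B) = (5 - 1)*B**2 = 4*B**2)
v(g) = -1200 (v(g) = -12*(-10)**2 = -12*100 = -3*400 = -1200)
((-4 + 6*(-3)) + v(13))**2 = ((-4 + 6*(-3)) - 1200)**2 = ((-4 - 18) - 1200)**2 = (-22 - 1200)**2 = (-1222)**2 = 1493284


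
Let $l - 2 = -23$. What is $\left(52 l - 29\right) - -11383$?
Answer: $10262$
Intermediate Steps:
$l = -21$ ($l = 2 - 23 = -21$)
$\left(52 l - 29\right) - -11383 = \left(52 \left(-21\right) - 29\right) - -11383 = \left(-1092 - 29\right) + 11383 = -1121 + 11383 = 10262$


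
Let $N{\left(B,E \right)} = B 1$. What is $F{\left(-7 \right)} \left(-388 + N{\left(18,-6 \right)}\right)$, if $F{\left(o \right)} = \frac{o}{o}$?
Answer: $-370$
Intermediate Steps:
$F{\left(o \right)} = 1$
$N{\left(B,E \right)} = B$
$F{\left(-7 \right)} \left(-388 + N{\left(18,-6 \right)}\right) = 1 \left(-388 + 18\right) = 1 \left(-370\right) = -370$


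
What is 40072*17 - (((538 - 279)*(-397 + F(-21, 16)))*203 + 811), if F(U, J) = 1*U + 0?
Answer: 22657599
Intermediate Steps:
F(U, J) = U (F(U, J) = U + 0 = U)
40072*17 - (((538 - 279)*(-397 + F(-21, 16)))*203 + 811) = 40072*17 - (((538 - 279)*(-397 - 21))*203 + 811) = 681224 - ((259*(-418))*203 + 811) = 681224 - (-108262*203 + 811) = 681224 - (-21977186 + 811) = 681224 - 1*(-21976375) = 681224 + 21976375 = 22657599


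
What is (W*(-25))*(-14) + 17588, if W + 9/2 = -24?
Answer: 7613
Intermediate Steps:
W = -57/2 (W = -9/2 - 24 = -57/2 ≈ -28.500)
(W*(-25))*(-14) + 17588 = -57/2*(-25)*(-14) + 17588 = (1425/2)*(-14) + 17588 = -9975 + 17588 = 7613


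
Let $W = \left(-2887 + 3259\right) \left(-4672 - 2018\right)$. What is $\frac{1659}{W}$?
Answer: $- \frac{553}{829560} \approx -0.00066662$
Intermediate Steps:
$W = -2488680$ ($W = 372 \left(-6690\right) = -2488680$)
$\frac{1659}{W} = \frac{1659}{-2488680} = 1659 \left(- \frac{1}{2488680}\right) = - \frac{553}{829560}$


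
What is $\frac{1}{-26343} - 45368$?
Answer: $- \frac{1195129225}{26343} \approx -45368.0$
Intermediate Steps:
$\frac{1}{-26343} - 45368 = - \frac{1}{26343} - 45368 = - \frac{1195129225}{26343}$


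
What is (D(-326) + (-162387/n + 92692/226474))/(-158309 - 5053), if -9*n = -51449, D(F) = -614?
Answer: 3740230768699/951735644128506 ≈ 0.0039299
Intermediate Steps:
n = 51449/9 (n = -1/9*(-51449) = 51449/9 ≈ 5716.6)
(D(-326) + (-162387/n + 92692/226474))/(-158309 - 5053) = (-614 + (-162387/51449/9 + 92692/226474))/(-158309 - 5053) = (-614 + (-162387*9/51449 + 92692*(1/226474)))/(-163362) = (-614 + (-1461483/51449 + 46346/113237))*(-1/163362) = (-614 - 163109495117/5825930413)*(-1/163362) = -3740230768699/5825930413*(-1/163362) = 3740230768699/951735644128506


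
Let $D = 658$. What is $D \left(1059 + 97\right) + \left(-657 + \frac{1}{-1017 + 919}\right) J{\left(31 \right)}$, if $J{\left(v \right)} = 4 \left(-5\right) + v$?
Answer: $\frac{73835247}{98} \approx 7.5342 \cdot 10^{5}$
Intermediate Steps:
$J{\left(v \right)} = -20 + v$
$D \left(1059 + 97\right) + \left(-657 + \frac{1}{-1017 + 919}\right) J{\left(31 \right)} = 658 \left(1059 + 97\right) + \left(-657 + \frac{1}{-1017 + 919}\right) \left(-20 + 31\right) = 658 \cdot 1156 + \left(-657 + \frac{1}{-98}\right) 11 = 760648 + \left(-657 - \frac{1}{98}\right) 11 = 760648 - \frac{708257}{98} = \frac{73835247}{98}$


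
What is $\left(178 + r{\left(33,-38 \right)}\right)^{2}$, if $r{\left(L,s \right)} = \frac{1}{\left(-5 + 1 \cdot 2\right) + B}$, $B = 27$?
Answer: $\frac{18258529}{576} \approx 31699.0$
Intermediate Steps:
$r{\left(L,s \right)} = \frac{1}{24}$ ($r{\left(L,s \right)} = \frac{1}{\left(-5 + 1 \cdot 2\right) + 27} = \frac{1}{\left(-5 + 2\right) + 27} = \frac{1}{-3 + 27} = \frac{1}{24}$)
$\left(178 + r{\left(33,-38 \right)}\right)^{2} = \left(178 + \frac{1}{24}\right)^{2} = \left(\frac{4273}{24}\right)^{2} = \frac{18258529}{576}$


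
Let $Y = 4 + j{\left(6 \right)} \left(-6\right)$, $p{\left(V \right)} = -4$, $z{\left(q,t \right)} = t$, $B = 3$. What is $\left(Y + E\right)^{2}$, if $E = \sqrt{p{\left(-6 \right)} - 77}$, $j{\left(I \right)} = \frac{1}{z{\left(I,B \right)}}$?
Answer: $-77 + 36 i \approx -77.0 + 36.0 i$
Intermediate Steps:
$j{\left(I \right)} = \frac{1}{3}$
$E = 9 i$ ($E = \sqrt{-4 - 77} = \sqrt{-81} = 9 i \approx 9.0 i$)
$Y = 2$ ($Y = 4 + \frac{1}{3} \left(-6\right) = 4 - 2 = 2$)
$\left(Y + E\right)^{2} = \left(2 + 9 i\right)^{2}$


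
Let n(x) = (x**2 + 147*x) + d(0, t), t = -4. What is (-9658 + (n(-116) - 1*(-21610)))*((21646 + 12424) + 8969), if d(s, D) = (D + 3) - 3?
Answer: 359461728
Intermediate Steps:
d(s, D) = D (d(s, D) = (3 + D) - 3 = D)
n(x) = -4 + x**2 + 147*x (n(x) = (x**2 + 147*x) - 4 = -4 + x**2 + 147*x)
(-9658 + (n(-116) - 1*(-21610)))*((21646 + 12424) + 8969) = (-9658 + ((-4 + (-116)**2 + 147*(-116)) - 1*(-21610)))*((21646 + 12424) + 8969) = (-9658 + ((-4 + 13456 - 17052) + 21610))*(34070 + 8969) = (-9658 + (-3600 + 21610))*43039 = (-9658 + 18010)*43039 = 8352*43039 = 359461728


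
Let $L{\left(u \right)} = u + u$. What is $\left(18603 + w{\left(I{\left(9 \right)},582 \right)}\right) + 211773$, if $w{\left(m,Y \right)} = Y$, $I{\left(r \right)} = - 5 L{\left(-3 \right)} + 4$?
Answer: $230958$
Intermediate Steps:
$L{\left(u \right)} = 2 u$
$I{\left(r \right)} = 34$ ($I{\left(r \right)} = - 5 \cdot 2 \left(-3\right) + 4 = \left(-5\right) \left(-6\right) + 4 = 30 + 4 = 34$)
$\left(18603 + w{\left(I{\left(9 \right)},582 \right)}\right) + 211773 = \left(18603 + 582\right) + 211773 = 19185 + 211773 = 230958$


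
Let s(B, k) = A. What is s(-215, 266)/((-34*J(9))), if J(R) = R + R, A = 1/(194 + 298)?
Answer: -1/301104 ≈ -3.3211e-6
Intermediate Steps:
A = 1/492 ≈ 0.0020325
J(R) = 2*R
s(B, k) = 1/492
s(-215, 266)/((-34*J(9))) = 1/(492*((-68*9))) = 1/(492*((-34*18))) = (1/492)/(-612) = (1/492)*(-1/612) = -1/301104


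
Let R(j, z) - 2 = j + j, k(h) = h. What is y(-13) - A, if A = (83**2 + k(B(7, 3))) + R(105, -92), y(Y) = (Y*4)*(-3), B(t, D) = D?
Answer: -6948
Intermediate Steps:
R(j, z) = 2 + 2*j (R(j, z) = 2 + (j + j) = 2 + 2*j)
y(Y) = -12*Y (y(Y) = (4*Y)*(-3) = -12*Y)
A = 7104 (A = (83**2 + 3) + (2 + 2*105) = (6889 + 3) + (2 + 210) = 6892 + 212 = 7104)
y(-13) - A = -12*(-13) - 1*7104 = 156 - 7104 = -6948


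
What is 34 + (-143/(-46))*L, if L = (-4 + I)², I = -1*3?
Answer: 8571/46 ≈ 186.33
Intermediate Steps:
I = -3
L = 49 (L = (-4 - 3)² = (-7)² = 49)
34 + (-143/(-46))*L = 34 - 143/(-46)*49 = 34 - 143*(-1/46)*49 = 34 + (143/46)*49 = 34 + 7007/46 = 8571/46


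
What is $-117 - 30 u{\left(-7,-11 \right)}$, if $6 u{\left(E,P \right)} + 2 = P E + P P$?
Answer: $-1097$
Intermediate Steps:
$u{\left(E,P \right)} = - \frac{1}{3} + \frac{P^{2}}{6} + \frac{E P}{6}$ ($u{\left(E,P \right)} = - \frac{1}{3} + \frac{P E + P P}{6} = - \frac{1}{3} + \frac{E P + P^{2}}{6} = - \frac{1}{3} + \frac{P^{2} + E P}{6} = - \frac{1}{3} + \left(\frac{P^{2}}{6} + \frac{E P}{6}\right) = - \frac{1}{3} + \frac{P^{2}}{6} + \frac{E P}{6}$)
$-117 - 30 u{\left(-7,-11 \right)} = -117 - 30 \left(- \frac{1}{3} + \frac{\left(-11\right)^{2}}{6} + \frac{1}{6} \left(-7\right) \left(-11\right)\right) = -117 - 30 \left(- \frac{1}{3} + \frac{1}{6} \cdot 121 + \frac{77}{6}\right) = -117 - 30 \left(- \frac{1}{3} + \frac{121}{6} + \frac{77}{6}\right) = -117 - 980 = -1097$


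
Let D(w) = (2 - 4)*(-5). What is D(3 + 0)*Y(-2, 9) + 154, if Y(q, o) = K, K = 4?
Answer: 194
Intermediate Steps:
D(w) = 10 (D(w) = -2*(-5) = 10)
Y(q, o) = 4
D(3 + 0)*Y(-2, 9) + 154 = 10*4 + 154 = 40 + 154 = 194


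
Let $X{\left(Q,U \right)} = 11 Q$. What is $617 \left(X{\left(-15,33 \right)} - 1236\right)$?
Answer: $-864417$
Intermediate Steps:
$617 \left(X{\left(-15,33 \right)} - 1236\right) = 617 \left(11 \left(-15\right) - 1236\right) = 617 \left(-165 - 1236\right) = 617 \left(-1401\right) = -864417$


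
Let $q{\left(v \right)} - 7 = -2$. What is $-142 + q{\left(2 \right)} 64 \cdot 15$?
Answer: $4658$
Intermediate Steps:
$q{\left(v \right)} = 5$ ($q{\left(v \right)} = 7 - 2 = 5$)
$-142 + q{\left(2 \right)} 64 \cdot 15 = -142 + 5 \cdot 64 \cdot 15 = -142 + 320 \cdot 15 = -142 + 4800 = 4658$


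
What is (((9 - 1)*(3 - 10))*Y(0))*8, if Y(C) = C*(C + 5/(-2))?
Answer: 0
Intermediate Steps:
Y(C) = C*(-5/2 + C) (Y(C) = C*(C + 5*(-1/2)) = C*(C - 5/2) = C*(-5/2 + C))
(((9 - 1)*(3 - 10))*Y(0))*8 = (((9 - 1)*(3 - 10))*((1/2)*0*(-5 + 2*0)))*8 = ((8*(-7))*((1/2)*0*(-5 + 0)))*8 = -28*0*(-5)*8 = -56*0*8 = 0*8 = 0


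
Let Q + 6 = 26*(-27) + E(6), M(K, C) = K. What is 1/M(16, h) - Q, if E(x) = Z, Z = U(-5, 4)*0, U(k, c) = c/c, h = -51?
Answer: 11329/16 ≈ 708.06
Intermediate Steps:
U(k, c) = 1
Z = 0 (Z = 1*0 = 0)
E(x) = 0
Q = -708 (Q = -6 + (26*(-27) + 0) = -6 + (-702 + 0) = -6 - 702 = -708)
1/M(16, h) - Q = 1/16 - 1*(-708) = 1/16 + 708 = 11329/16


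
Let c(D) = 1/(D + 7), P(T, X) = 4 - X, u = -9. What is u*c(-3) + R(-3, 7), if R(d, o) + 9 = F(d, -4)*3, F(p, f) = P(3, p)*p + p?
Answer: -333/4 ≈ -83.250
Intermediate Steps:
F(p, f) = p + p*(4 - p) (F(p, f) = (4 - p)*p + p = p*(4 - p) + p = p + p*(4 - p))
c(D) = 1/(7 + D)
R(d, o) = -9 + 3*d*(5 - d) (R(d, o) = -9 + (d*(5 - d))*3 = -9 + 3*d*(5 - d))
u*c(-3) + R(-3, 7) = -9/(7 - 3) + (-9 - 3*(-3)*(-5 - 3)) = -9/4 + (-9 - 3*(-3)*(-8)) = -9*¼ + (-9 - 72) = -9/4 - 81 = -333/4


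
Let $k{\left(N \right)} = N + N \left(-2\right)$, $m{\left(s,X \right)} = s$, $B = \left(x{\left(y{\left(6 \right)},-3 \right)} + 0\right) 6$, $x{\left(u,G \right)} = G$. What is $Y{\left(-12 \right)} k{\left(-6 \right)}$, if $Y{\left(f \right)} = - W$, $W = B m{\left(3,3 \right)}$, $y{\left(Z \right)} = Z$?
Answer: $324$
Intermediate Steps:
$B = -18$ ($B = \left(-3 + 0\right) 6 = \left(-3\right) 6 = -18$)
$k{\left(N \right)} = - N$ ($k{\left(N \right)} = N - 2 N = - N$)
$W = -54$ ($W = \left(-18\right) 3 = -54$)
$Y{\left(f \right)} = 54$ ($Y{\left(f \right)} = \left(-1\right) \left(-54\right) = 54$)
$Y{\left(-12 \right)} k{\left(-6 \right)} = 54 \left(\left(-1\right) \left(-6\right)\right) = 54 \cdot 6 = 324$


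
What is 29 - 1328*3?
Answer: -3955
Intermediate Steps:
29 - 1328*3 = 29 - 83*48 = 29 - 3984 = -3955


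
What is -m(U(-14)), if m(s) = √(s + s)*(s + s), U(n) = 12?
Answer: -48*√6 ≈ -117.58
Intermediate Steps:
m(s) = 2*√2*s^(3/2) (m(s) = √(2*s)*(2*s) = (√2*√s)*(2*s) = 2*√2*s^(3/2))
-m(U(-14)) = -2*√2*12^(3/2) = -2*√2*24*√3 = -48*√6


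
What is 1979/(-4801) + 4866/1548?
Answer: 3383029/1238658 ≈ 2.7312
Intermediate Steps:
1979/(-4801) + 4866/1548 = 1979*(-1/4801) + 4866*(1/1548) = -1979/4801 + 811/258 = 3383029/1238658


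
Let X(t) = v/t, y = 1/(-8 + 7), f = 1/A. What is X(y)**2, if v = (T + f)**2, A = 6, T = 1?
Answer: 2401/1296 ≈ 1.8526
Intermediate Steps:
f = 1/6 ≈ 0.16667
v = 49/36 (v = (1 + 1/6)**2 = (7/6)**2 = 49/36 ≈ 1.3611)
y = -1 (y = 1/(-1) = -1)
X(t) = 49/(36*t)
X(y)**2 = ((49/36)/(-1))**2 = ((49/36)*(-1))**2 = (-49/36)**2 = 2401/1296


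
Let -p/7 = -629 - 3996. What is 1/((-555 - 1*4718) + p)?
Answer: 1/27102 ≈ 3.6898e-5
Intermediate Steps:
p = 32375 (p = -7*(-629 - 3996) = -7*(-4625) = 32375)
1/((-555 - 1*4718) + p) = 1/((-555 - 1*4718) + 32375) = 1/((-555 - 4718) + 32375) = 1/(-5273 + 32375) = 1/27102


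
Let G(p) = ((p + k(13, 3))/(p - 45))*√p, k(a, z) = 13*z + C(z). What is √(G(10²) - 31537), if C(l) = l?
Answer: I*√3812853/11 ≈ 177.51*I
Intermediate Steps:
k(a, z) = 14*z (k(a, z) = 13*z + z = 14*z)
G(p) = √p*(42 + p)/(-45 + p) (G(p) = ((p + 14*3)/(p - 45))*√p = ((p + 42)/(-45 + p))*√p = ((42 + p)/(-45 + p))*√p = √p*(42 + p)/(-45 + p))
√(G(10²) - 31537) = √(√(10²)*(42 + 10²)/(-45 + 10²) - 31537) = √(√100*(42 + 100)/(-45 + 100) - 31537) = √(10*142/55 - 31537) = √(10*(1/55)*142 - 31537) = √(284/11 - 31537) = √(-346623/11) = I*√3812853/11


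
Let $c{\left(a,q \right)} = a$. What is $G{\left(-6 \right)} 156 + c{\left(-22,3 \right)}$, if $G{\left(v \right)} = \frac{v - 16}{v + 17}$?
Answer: $-334$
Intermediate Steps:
$G{\left(v \right)} = \frac{-16 + v}{17 + v}$
$G{\left(-6 \right)} 156 + c{\left(-22,3 \right)} = \frac{-16 - 6}{17 - 6} \cdot 156 - 22 = \frac{1}{11} \left(-22\right) 156 - 22 = \left(-2\right) 156 - 22 = -312 - 22 = -334$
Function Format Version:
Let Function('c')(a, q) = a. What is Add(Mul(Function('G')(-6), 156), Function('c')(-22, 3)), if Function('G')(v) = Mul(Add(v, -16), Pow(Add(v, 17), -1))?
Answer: -334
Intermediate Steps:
Function('G')(v) = Mul(Pow(Add(17, v), -1), Add(-16, v)) (Function('G')(v) = Mul(Add(-16, v), Pow(Add(17, v), -1)) = Mul(Pow(Add(17, v), -1), Add(-16, v)))
Add(Mul(Function('G')(-6), 156), Function('c')(-22, 3)) = Add(Mul(Mul(Pow(Add(17, -6), -1), Add(-16, -6)), 156), -22) = Add(Mul(Mul(Pow(11, -1), -22), 156), -22) = Add(Mul(Mul(Rational(1, 11), -22), 156), -22) = Add(Mul(-2, 156), -22) = Add(-312, -22) = -334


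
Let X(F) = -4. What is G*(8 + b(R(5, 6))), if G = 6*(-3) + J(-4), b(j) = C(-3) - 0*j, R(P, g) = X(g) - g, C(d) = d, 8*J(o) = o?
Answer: -185/2 ≈ -92.500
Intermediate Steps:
J(o) = o/8
R(P, g) = -4 - g
b(j) = -3 (b(j) = -3 - 0*j = -3 - 1*0 = -3 + 0 = -3)
G = -37/2 (G = 6*(-3) + (1/8)*(-4) = -18 - 1/2 = -37/2 ≈ -18.500)
G*(8 + b(R(5, 6))) = -37*(8 - 3)/2 = -37/2*5 = -185/2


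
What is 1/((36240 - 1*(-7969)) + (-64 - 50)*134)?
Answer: 1/28933 ≈ 3.4563e-5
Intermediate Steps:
1/((36240 - 1*(-7969)) + (-64 - 50)*134) = 1/((36240 + 7969) - 114*134) = 1/(44209 - 15276) = 1/28933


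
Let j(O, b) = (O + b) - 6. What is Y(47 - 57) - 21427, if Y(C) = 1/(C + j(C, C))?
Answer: -771373/36 ≈ -21427.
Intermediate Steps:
j(O, b) = -6 + O + b
Y(C) = 1/(-6 + 3*C) (Y(C) = 1/(C + (-6 + C + C)) = 1/(C + (-6 + 2*C)) = 1/(-6 + 3*C))
Y(47 - 57) - 21427 = 1/(3*(-2 + (47 - 57))) - 21427 = 1/(3*(-2 - 10)) - 21427 = (1/3)/(-12) - 21427 = (1/3)*(-1/12) - 21427 = -1/36 - 21427 = -771373/36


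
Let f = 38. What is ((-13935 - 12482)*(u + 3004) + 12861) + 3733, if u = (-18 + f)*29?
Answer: -94661934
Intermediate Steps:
u = 580 (u = (-18 + 38)*29 = 20*29 = 580)
((-13935 - 12482)*(u + 3004) + 12861) + 3733 = ((-13935 - 12482)*(580 + 3004) + 12861) + 3733 = (-26417*3584 + 12861) + 3733 = (-94678528 + 12861) + 3733 = -94665667 + 3733 = -94661934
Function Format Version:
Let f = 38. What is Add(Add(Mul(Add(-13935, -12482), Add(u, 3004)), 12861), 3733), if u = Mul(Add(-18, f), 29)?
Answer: -94661934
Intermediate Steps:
u = 580 (u = Mul(Add(-18, 38), 29) = Mul(20, 29) = 580)
Add(Add(Mul(Add(-13935, -12482), Add(u, 3004)), 12861), 3733) = Add(Add(Mul(Add(-13935, -12482), Add(580, 3004)), 12861), 3733) = Add(Add(Mul(-26417, 3584), 12861), 3733) = Add(Add(-94678528, 12861), 3733) = Add(-94665667, 3733) = -94661934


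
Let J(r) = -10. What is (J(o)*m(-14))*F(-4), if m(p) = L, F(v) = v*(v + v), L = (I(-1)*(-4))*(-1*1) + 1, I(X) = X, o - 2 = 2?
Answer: 960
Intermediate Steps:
o = 4 (o = 2 + 2 = 4)
L = -3 (L = (-1*(-4))*(-1*1) + 1 = 4*(-1) + 1 = -4 + 1 = -3)
F(v) = 2*v**2 (F(v) = v*(2*v) = 2*v**2)
m(p) = -3
(J(o)*m(-14))*F(-4) = (-10*(-3))*(2*(-4)**2) = 30*(2*16) = 30*32 = 960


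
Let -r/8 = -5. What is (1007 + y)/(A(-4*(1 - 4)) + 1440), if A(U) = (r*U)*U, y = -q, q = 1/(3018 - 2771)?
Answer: 31091/222300 ≈ 0.13986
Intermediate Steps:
q = 1/247 ≈ 0.0040486
r = 40 (r = -8*(-5) = 40)
y = -1/247 (y = -1*1/247 = -1/247 ≈ -0.0040486)
A(U) = 40*U**2 (A(U) = (40*U)*U = 40*U**2)
(1007 + y)/(A(-4*(1 - 4)) + 1440) = (1007 - 1/247)/(40*(-4*(1 - 4))**2 + 1440) = 248728/(247*(40*(-4*(-3))**2 + 1440)) = 248728/(247*(40*12**2 + 1440)) = 248728/(247*(40*144 + 1440)) = 248728/(247*(5760 + 1440)) = (248728/247)/7200 = (248728/247)*(1/7200) = 31091/222300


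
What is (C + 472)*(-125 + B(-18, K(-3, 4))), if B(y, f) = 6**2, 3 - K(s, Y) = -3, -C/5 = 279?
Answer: 82147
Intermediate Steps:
C = -1395 (C = -5*279 = -1395)
K(s, Y) = 6 (K(s, Y) = 3 - 1*(-3) = 3 + 3 = 6)
B(y, f) = 36
(C + 472)*(-125 + B(-18, K(-3, 4))) = (-1395 + 472)*(-125 + 36) = -923*(-89) = 82147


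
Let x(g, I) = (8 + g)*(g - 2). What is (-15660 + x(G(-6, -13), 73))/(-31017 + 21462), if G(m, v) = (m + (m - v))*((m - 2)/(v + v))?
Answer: 882972/538265 ≈ 1.6404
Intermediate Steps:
G(m, v) = (-2 + m)*(-v + 2*m)/(2*v) (G(m, v) = (-v + 2*m)*((-2 + m)/((2*v))) = (-v + 2*m)*((-2 + m)*(1/(2*v))) = (-v + 2*m)*((-2 + m)/(2*v)) = (-2 + m)*(-v + 2*m)/(2*v))
x(g, I) = (-2 + g)*(8 + g) (x(g, I) = (8 + g)*(-2 + g) = (-2 + g)*(8 + g))
(-15660 + x(G(-6, -13), 73))/(-31017 + 21462) = (-15660 + (-16 + (((-6)² - 2*(-6) - ½*(-13)*(-2 - 6))/(-13))² + 6*(((-6)² - 2*(-6) - ½*(-13)*(-2 - 6))/(-13))))/(-31017 + 21462) = (-15660 + (-16 + (-(36 + 12 - ½*(-13)*(-8))/13)² + 6*(-(36 + 12 - ½*(-13)*(-8))/13)))/(-9555) = (-15660 + (-16 + (-(36 + 12 - 52)/13)² + 6*(-(36 + 12 - 52)/13)))*(-1/9555) = (-15660 + (-16 + (-1/13*(-4))² + 6*(-1/13*(-4))))*(-1/9555) = (-15660 + (-16 + (4/13)² + 6*(4/13)))*(-1/9555) = (-15660 + (-16 + 16/169 + 24/13))*(-1/9555) = (-15660 - 2376/169)*(-1/9555) = -2648916/169*(-1/9555) = 882972/538265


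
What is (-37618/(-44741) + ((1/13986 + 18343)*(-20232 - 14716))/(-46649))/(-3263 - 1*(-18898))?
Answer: 200580394401251992/228196741608729495 ≈ 0.87898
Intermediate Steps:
(-37618/(-44741) + ((1/13986 + 18343)*(-20232 - 14716))/(-46649))/(-3263 - 1*(-18898)) = (-37618*(-1/44741) + ((1/13986 + 18343)*(-34948))*(-1/46649))/(-3263 + 18898) = (37618/44741 + ((256545199/13986)*(-34948))*(-1/46649))/15635 = (37618/44741 - 4482870807326/6993*(-1/46649))*(1/15635) = (37618/44741 + 4482870807326/326216457)*(1/15635) = (200580394401251992/14595250502637)*(1/15635) = 200580394401251992/228196741608729495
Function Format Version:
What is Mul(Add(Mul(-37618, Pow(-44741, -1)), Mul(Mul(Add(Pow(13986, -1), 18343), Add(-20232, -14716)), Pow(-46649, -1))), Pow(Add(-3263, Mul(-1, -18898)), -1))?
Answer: Rational(200580394401251992, 228196741608729495) ≈ 0.87898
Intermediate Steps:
Mul(Add(Mul(-37618, Pow(-44741, -1)), Mul(Mul(Add(Pow(13986, -1), 18343), Add(-20232, -14716)), Pow(-46649, -1))), Pow(Add(-3263, Mul(-1, -18898)), -1)) = Mul(Add(Mul(-37618, Rational(-1, 44741)), Mul(Mul(Add(Rational(1, 13986), 18343), -34948), Rational(-1, 46649))), Pow(Add(-3263, 18898), -1)) = Mul(Add(Rational(37618, 44741), Mul(Mul(Rational(256545199, 13986), -34948), Rational(-1, 46649))), Pow(15635, -1)) = Mul(Add(Rational(37618, 44741), Mul(Rational(-4482870807326, 6993), Rational(-1, 46649))), Rational(1, 15635)) = Mul(Add(Rational(37618, 44741), Rational(4482870807326, 326216457)), Rational(1, 15635)) = Mul(Rational(200580394401251992, 14595250502637), Rational(1, 15635)) = Rational(200580394401251992, 228196741608729495)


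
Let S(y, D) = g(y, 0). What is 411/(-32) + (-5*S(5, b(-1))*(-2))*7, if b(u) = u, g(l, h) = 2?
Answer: 4069/32 ≈ 127.16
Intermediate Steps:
S(y, D) = 2
411/(-32) + (-5*S(5, b(-1))*(-2))*7 = 411/(-32) + (-5*2*(-2))*7 = 411*(-1/32) - 10*(-2)*7 = -411/32 + 20*7 = -411/32 + 140 = 4069/32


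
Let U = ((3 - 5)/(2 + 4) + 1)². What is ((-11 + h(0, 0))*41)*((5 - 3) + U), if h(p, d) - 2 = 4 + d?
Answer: -4510/9 ≈ -501.11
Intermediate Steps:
h(p, d) = 6 + d (h(p, d) = 2 + (4 + d) = 6 + d)
U = 4/9 (U = (-2/6 + 1)² = (-2*⅙ + 1)² = (-⅓ + 1)² = (⅔)² = 4/9 ≈ 0.44444)
((-11 + h(0, 0))*41)*((5 - 3) + U) = ((-11 + (6 + 0))*41)*((5 - 3) + 4/9) = ((-11 + 6)*41)*(2 + 4/9) = -5*41*(22/9) = -205*22/9 = -4510/9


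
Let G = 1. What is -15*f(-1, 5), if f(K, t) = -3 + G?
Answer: 30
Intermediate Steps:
f(K, t) = -2 (f(K, t) = -3 + 1 = -2)
-15*f(-1, 5) = -15*(-2) = 30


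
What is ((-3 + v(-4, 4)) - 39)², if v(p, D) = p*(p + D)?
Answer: 1764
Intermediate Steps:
v(p, D) = p*(D + p)
((-3 + v(-4, 4)) - 39)² = ((-3 - 4*(4 - 4)) - 39)² = ((-3 - 4*0) - 39)² = ((-3 + 0) - 39)² = (-3 - 39)² = (-42)² = 1764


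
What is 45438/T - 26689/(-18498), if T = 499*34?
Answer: 646658849/156918534 ≈ 4.1210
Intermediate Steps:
T = 16966
45438/T - 26689/(-18498) = 45438/16966 - 26689/(-18498) = 45438*(1/16966) - 26689*(-1/18498) = 22719/8483 + 26689/18498 = 646658849/156918534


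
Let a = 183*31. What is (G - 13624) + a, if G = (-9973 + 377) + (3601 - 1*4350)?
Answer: -18296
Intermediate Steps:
G = -10345 (G = -9596 + (3601 - 4350) = -9596 - 749 = -10345)
a = 5673
(G - 13624) + a = (-10345 - 13624) + 5673 = -23969 + 5673 = -18296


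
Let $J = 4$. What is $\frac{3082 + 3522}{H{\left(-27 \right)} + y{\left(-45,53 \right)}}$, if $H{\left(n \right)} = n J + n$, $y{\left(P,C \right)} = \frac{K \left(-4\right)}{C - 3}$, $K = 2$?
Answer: $- \frac{165100}{3379} \approx -48.861$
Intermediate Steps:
$y{\left(P,C \right)} = - \frac{8}{-3 + C}$ ($y{\left(P,C \right)} = \frac{2 \left(-4\right)}{C - 3} = - \frac{8}{-3 + C}$)
$H{\left(n \right)} = 5 n$ ($H{\left(n \right)} = n 4 + n = 4 n + n = 5 n$)
$\frac{3082 + 3522}{H{\left(-27 \right)} + y{\left(-45,53 \right)}} = \frac{3082 + 3522}{5 \left(-27\right) - \frac{8}{-3 + 53}} = \frac{6604}{-135 - \frac{8}{50}} = \frac{6604}{-135 - \frac{4}{25}} = \frac{6604}{- \frac{3379}{25}} = 6604 \left(- \frac{25}{3379}\right) = - \frac{165100}{3379}$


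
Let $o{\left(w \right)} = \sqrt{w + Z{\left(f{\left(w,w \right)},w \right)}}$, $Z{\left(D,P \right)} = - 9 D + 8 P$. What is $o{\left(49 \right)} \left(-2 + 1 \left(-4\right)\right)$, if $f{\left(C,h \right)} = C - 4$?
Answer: $-36$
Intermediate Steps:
$f{\left(C,h \right)} = -4 + C$
$o{\left(w \right)} = 6$ ($o{\left(w \right)} = \sqrt{w + \left(- 9 \left(-4 + w\right) + 8 w\right)} = \sqrt{w + \left(\left(36 - 9 w\right) + 8 w\right)} = \sqrt{w - \left(-36 + w\right)} = \sqrt{36} = 6$)
$o{\left(49 \right)} \left(-2 + 1 \left(-4\right)\right) = 6 \left(-2 + 1 \left(-4\right)\right) = 6 \left(-2 - 4\right) = 6 \left(-6\right) = -36$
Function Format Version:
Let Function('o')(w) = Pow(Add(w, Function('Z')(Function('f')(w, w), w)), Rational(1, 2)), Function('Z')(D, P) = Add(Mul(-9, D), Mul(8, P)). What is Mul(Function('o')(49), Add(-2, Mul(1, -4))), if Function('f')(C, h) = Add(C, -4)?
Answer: -36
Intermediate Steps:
Function('f')(C, h) = Add(-4, C)
Function('o')(w) = 6 (Function('o')(w) = Pow(Add(w, Add(Mul(-9, Add(-4, w)), Mul(8, w))), Rational(1, 2)) = Pow(Add(w, Add(Add(36, Mul(-9, w)), Mul(8, w))), Rational(1, 2)) = Pow(Add(w, Add(36, Mul(-1, w))), Rational(1, 2)) = Pow(36, Rational(1, 2)) = 6)
Mul(Function('o')(49), Add(-2, Mul(1, -4))) = Mul(6, Add(-2, Mul(1, -4))) = Mul(6, Add(-2, -4)) = Mul(6, -6) = -36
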